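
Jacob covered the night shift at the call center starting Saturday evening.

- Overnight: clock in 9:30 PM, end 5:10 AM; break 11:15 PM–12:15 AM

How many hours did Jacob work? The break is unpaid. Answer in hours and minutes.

Overnight: 9:30 PM → midnight = 2 h 30 min; midnight → 5:10 AM = 5 h 10 min; span 7 h 40 min; less 60 min break → 6 h 40 min

6 h 40 min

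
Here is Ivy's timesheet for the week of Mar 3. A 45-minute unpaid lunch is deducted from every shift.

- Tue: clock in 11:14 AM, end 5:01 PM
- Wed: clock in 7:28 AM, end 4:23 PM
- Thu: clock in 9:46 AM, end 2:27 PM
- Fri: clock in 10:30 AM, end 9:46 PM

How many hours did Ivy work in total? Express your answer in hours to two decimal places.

Tue: 11:14 AM–5:01 PM = 5 h 47 min; less 45 min break → 5 h 2 min
Wed: 7:28 AM–4:23 PM = 8 h 55 min; less 45 min break → 8 h 10 min
Thu: 9:46 AM–2:27 PM = 4 h 41 min; less 45 min break → 3 h 56 min
Fri: 10:30 AM–9:46 PM = 11 h 16 min; less 45 min break → 10 h 31 min
Total: 5 h 2 min + 8 h 10 min + 3 h 56 min + 10 h 31 min = 27 h 39 min.

27.65 hours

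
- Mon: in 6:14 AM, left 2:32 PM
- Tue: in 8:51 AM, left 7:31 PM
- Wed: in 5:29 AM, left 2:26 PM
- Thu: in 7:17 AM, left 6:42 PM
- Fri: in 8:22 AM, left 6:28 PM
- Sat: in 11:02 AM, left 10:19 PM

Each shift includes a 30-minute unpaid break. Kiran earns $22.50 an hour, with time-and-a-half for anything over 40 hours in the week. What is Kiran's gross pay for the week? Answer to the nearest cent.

Mon: 6:14 AM–2:32 PM = 8 h 18 min; less 30 min break → 7 h 48 min
Tue: 8:51 AM–7:31 PM = 10 h 40 min; less 30 min break → 10 h 10 min
Wed: 5:29 AM–2:26 PM = 8 h 57 min; less 30 min break → 8 h 27 min
Thu: 7:17 AM–6:42 PM = 11 h 25 min; less 30 min break → 10 h 55 min
Fri: 8:22 AM–6:28 PM = 10 h 6 min; less 30 min break → 9 h 36 min
Sat: 11:02 AM–10:19 PM = 11 h 17 min; less 30 min break → 10 h 47 min
Total worked: 57 h 43 min = 3463 min.
Regular 40 h 0 min = 2400 min at $22.50/h; overtime 17 h 43 min = 1063 min at $33.75/h.
Pay = (2400 × $22.50 + 1063 × $33.75) ÷ 60 = $1497.94.

$1497.94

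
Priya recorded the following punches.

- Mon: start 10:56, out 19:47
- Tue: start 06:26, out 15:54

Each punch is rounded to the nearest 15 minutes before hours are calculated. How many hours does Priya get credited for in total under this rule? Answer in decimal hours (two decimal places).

18.25 hours

Mon: in 10:56→11:00, out 19:47→19:45; 8 h 45 min
Tue: in 06:26→06:30, out 15:54→16:00; 9 h 30 min
Total credited: 18 h 15 min.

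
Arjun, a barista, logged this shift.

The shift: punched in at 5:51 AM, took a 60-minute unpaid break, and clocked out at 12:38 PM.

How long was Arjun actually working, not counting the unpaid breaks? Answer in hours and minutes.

The shift: 5:51 AM–12:38 PM = 6 h 47 min; less 60 min break → 5 h 47 min

5 h 47 min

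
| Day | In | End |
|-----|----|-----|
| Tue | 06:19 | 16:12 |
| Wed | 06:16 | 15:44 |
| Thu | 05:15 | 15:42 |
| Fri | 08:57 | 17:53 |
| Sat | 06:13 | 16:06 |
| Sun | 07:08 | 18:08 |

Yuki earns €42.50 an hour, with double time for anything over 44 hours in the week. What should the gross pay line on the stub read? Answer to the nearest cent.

Tue: 06:19–16:12 = 9 h 53 min
Wed: 06:16–15:44 = 9 h 28 min
Thu: 05:15–15:42 = 10 h 27 min
Fri: 08:57–17:53 = 8 h 56 min
Sat: 06:13–16:06 = 9 h 53 min
Sun: 07:08–18:08 = 11 h 0 min
Total worked: 59 h 37 min = 3577 min.
Regular 44 h 0 min = 2640 min at €42.50/h; overtime 15 h 37 min = 937 min at €85.00/h.
Pay = (2640 × €42.50 + 937 × €85.00) ÷ 60 = €3197.42.

€3197.42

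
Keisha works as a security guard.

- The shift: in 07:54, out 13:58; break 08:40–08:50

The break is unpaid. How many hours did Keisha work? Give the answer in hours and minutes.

The shift: 07:54–13:58 = 6 h 4 min; less 10 min break → 5 h 54 min

5 h 54 min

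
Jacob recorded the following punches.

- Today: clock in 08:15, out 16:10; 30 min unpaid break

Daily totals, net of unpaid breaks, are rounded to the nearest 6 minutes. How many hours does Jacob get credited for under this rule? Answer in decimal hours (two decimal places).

7.40 hours

Today: 08:15–16:10 = 7 h 55 min − 30 min = 7 h 25 min → rounds to 7 h 24 min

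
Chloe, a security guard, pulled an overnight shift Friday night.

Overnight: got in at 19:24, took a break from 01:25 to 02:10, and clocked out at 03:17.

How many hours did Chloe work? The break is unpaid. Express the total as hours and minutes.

Overnight: 19:24 → midnight = 4 h 36 min; midnight → 03:17 = 3 h 17 min; span 7 h 53 min; less 45 min break → 7 h 8 min

7 h 8 min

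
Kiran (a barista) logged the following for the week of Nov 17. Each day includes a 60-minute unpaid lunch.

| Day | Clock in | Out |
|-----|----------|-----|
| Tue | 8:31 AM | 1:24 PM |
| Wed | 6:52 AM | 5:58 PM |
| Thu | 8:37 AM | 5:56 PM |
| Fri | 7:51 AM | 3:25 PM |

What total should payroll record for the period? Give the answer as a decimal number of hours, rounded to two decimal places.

Tue: 8:31 AM–1:24 PM = 4 h 53 min; less 60 min break → 3 h 53 min
Wed: 6:52 AM–5:58 PM = 11 h 6 min; less 60 min break → 10 h 6 min
Thu: 8:37 AM–5:56 PM = 9 h 19 min; less 60 min break → 8 h 19 min
Fri: 7:51 AM–3:25 PM = 7 h 34 min; less 60 min break → 6 h 34 min
Total: 3 h 53 min + 10 h 6 min + 8 h 19 min + 6 h 34 min = 28 h 52 min.

28.87 hours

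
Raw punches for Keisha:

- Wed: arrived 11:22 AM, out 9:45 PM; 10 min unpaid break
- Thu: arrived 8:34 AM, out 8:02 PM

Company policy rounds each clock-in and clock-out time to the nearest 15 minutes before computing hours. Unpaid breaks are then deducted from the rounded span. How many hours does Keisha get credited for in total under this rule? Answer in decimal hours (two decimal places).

Wed: in 11:22 AM→11:15 AM, out 9:45 PM→9:45 PM; 10 h 30 min − 10 min = 10 h 20 min
Thu: in 8:34 AM→8:30 AM, out 8:02 PM→8:00 PM; 11 h 30 min
Total credited: 21 h 50 min.

21.83 hours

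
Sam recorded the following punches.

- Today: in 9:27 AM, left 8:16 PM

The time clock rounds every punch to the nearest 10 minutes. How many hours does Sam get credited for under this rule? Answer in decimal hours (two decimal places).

10.83 hours

Today: in 9:27 AM→9:30 AM, out 8:16 PM→8:20 PM; 10 h 50 min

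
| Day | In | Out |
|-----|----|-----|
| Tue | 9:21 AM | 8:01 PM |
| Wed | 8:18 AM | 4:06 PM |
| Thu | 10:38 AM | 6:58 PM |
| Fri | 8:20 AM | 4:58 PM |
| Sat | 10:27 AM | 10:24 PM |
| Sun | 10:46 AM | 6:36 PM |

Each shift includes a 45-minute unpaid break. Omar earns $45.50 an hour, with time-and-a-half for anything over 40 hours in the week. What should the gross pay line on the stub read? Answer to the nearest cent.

$2551.41

Tue: 9:21 AM–8:01 PM = 10 h 40 min; less 45 min break → 9 h 55 min
Wed: 8:18 AM–4:06 PM = 7 h 48 min; less 45 min break → 7 h 3 min
Thu: 10:38 AM–6:58 PM = 8 h 20 min; less 45 min break → 7 h 35 min
Fri: 8:20 AM–4:58 PM = 8 h 38 min; less 45 min break → 7 h 53 min
Sat: 10:27 AM–10:24 PM = 11 h 57 min; less 45 min break → 11 h 12 min
Sun: 10:46 AM–6:36 PM = 7 h 50 min; less 45 min break → 7 h 5 min
Total worked: 50 h 43 min = 3043 min.
Regular 40 h 0 min = 2400 min at $45.50/h; overtime 10 h 43 min = 643 min at $68.25/h.
Pay = (2400 × $45.50 + 643 × $68.25) ÷ 60 = $2551.41.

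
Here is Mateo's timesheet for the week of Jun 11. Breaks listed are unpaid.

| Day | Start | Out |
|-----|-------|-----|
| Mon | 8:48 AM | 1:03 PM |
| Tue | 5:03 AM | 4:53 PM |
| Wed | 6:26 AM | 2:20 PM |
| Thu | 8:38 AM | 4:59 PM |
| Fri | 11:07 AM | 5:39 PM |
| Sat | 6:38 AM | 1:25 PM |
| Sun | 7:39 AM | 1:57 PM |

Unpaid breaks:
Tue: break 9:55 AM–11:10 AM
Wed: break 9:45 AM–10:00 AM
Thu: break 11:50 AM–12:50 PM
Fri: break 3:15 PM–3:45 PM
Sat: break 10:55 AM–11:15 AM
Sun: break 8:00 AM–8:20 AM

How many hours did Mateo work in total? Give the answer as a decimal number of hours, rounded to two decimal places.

48.28 hours

Mon: 8:48 AM–1:03 PM = 4 h 15 min
Tue: 5:03 AM–4:53 PM = 11 h 50 min; less 75 min break → 10 h 35 min
Wed: 6:26 AM–2:20 PM = 7 h 54 min; less 15 min break → 7 h 39 min
Thu: 8:38 AM–4:59 PM = 8 h 21 min; less 60 min break → 7 h 21 min
Fri: 11:07 AM–5:39 PM = 6 h 32 min; less 30 min break → 6 h 2 min
Sat: 6:38 AM–1:25 PM = 6 h 47 min; less 20 min break → 6 h 27 min
Sun: 7:39 AM–1:57 PM = 6 h 18 min; less 20 min break → 5 h 58 min
Total: 4 h 15 min + 10 h 35 min + 7 h 39 min + 7 h 21 min + 6 h 2 min + 6 h 27 min + 5 h 58 min = 48 h 17 min.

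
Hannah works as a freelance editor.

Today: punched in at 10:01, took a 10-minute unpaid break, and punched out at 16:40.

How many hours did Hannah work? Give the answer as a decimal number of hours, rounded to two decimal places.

Today: 10:01–16:40 = 6 h 39 min; less 10 min break → 6 h 29 min

6.48 hours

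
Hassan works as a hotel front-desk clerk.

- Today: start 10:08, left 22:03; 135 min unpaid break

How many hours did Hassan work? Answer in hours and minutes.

9 h 40 min

Today: 10:08–22:03 = 11 h 55 min; less 135 min break → 9 h 40 min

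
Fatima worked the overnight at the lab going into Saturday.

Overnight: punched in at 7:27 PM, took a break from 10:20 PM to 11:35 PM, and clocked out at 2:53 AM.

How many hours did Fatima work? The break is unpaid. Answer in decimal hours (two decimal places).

Overnight: 7:27 PM → midnight = 4 h 33 min; midnight → 2:53 AM = 2 h 53 min; span 7 h 26 min; less 75 min break → 6 h 11 min

6.18 hours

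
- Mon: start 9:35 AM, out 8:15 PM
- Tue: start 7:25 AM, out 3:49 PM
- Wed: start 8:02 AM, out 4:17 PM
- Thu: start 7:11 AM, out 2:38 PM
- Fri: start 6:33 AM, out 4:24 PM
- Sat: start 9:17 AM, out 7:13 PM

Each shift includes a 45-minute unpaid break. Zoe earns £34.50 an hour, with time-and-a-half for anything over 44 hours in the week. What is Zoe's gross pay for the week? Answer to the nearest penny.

£1831.09

Mon: 9:35 AM–8:15 PM = 10 h 40 min; less 45 min break → 9 h 55 min
Tue: 7:25 AM–3:49 PM = 8 h 24 min; less 45 min break → 7 h 39 min
Wed: 8:02 AM–4:17 PM = 8 h 15 min; less 45 min break → 7 h 30 min
Thu: 7:11 AM–2:38 PM = 7 h 27 min; less 45 min break → 6 h 42 min
Fri: 6:33 AM–4:24 PM = 9 h 51 min; less 45 min break → 9 h 6 min
Sat: 9:17 AM–7:13 PM = 9 h 56 min; less 45 min break → 9 h 11 min
Total worked: 50 h 3 min = 3003 min.
Regular 44 h 0 min = 2640 min at £34.50/h; overtime 6 h 3 min = 363 min at £51.75/h.
Pay = (2640 × £34.50 + 363 × £51.75) ÷ 60 = £1831.09.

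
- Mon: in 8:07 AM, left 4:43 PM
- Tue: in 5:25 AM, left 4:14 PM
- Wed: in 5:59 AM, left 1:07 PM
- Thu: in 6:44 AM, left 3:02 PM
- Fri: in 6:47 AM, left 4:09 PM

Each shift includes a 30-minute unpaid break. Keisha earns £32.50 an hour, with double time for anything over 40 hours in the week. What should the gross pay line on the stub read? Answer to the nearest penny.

Mon: 8:07 AM–4:43 PM = 8 h 36 min; less 30 min break → 8 h 6 min
Tue: 5:25 AM–4:14 PM = 10 h 49 min; less 30 min break → 10 h 19 min
Wed: 5:59 AM–1:07 PM = 7 h 8 min; less 30 min break → 6 h 38 min
Thu: 6:44 AM–3:02 PM = 8 h 18 min; less 30 min break → 7 h 48 min
Fri: 6:47 AM–4:09 PM = 9 h 22 min; less 30 min break → 8 h 52 min
Total worked: 41 h 43 min = 2503 min.
Regular 40 h 0 min = 2400 min at £32.50/h; overtime 1 h 43 min = 103 min at £65.00/h.
Pay = (2400 × £32.50 + 103 × £65.00) ÷ 60 = £1411.58.

£1411.58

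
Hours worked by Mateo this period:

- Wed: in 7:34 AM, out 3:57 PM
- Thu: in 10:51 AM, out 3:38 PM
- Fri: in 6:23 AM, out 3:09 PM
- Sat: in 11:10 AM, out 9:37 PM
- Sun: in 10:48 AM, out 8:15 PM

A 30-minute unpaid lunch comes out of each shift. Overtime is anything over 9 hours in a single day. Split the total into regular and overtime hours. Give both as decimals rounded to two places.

Regular 38.38 hours, overtime 0.95 hours

Wed: 7:34 AM–3:57 PM = 8 h 23 min; less 30 min break → 7 h 53 min
Thu: 10:51 AM–3:38 PM = 4 h 47 min; less 30 min break → 4 h 17 min
Fri: 6:23 AM–3:09 PM = 8 h 46 min; less 30 min break → 8 h 16 min
Sat: 11:10 AM–9:37 PM = 10 h 27 min; less 30 min break → 9 h 57 min
Sun: 10:48 AM–8:15 PM = 9 h 27 min; less 30 min break → 8 h 57 min
Wed reg 7 h 53 min / OT 0 h 0 min; Thu reg 4 h 17 min / OT 0 h 0 min; Fri reg 8 h 16 min / OT 0 h 0 min; Sat reg 9 h 0 min / OT 0 h 57 min; Sun reg 8 h 57 min / OT 0 h 0 min.
Totals: regular 38 h 23 min, overtime 0 h 57 min.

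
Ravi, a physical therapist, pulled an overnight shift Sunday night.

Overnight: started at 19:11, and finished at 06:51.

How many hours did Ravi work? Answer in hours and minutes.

11 h 40 min

Overnight: 19:11 → midnight = 4 h 49 min; midnight → 06:51 = 6 h 51 min; span 11 h 40 min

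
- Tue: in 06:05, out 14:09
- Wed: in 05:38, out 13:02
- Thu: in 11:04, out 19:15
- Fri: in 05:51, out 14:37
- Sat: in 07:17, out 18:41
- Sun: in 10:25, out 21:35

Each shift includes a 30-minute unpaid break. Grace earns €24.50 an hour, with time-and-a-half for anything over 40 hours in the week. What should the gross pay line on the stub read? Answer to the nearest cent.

€1420.39

Tue: 06:05–14:09 = 8 h 4 min; less 30 min break → 7 h 34 min
Wed: 05:38–13:02 = 7 h 24 min; less 30 min break → 6 h 54 min
Thu: 11:04–19:15 = 8 h 11 min; less 30 min break → 7 h 41 min
Fri: 05:51–14:37 = 8 h 46 min; less 30 min break → 8 h 16 min
Sat: 07:17–18:41 = 11 h 24 min; less 30 min break → 10 h 54 min
Sun: 10:25–21:35 = 11 h 10 min; less 30 min break → 10 h 40 min
Total worked: 51 h 59 min = 3119 min.
Regular 40 h 0 min = 2400 min at €24.50/h; overtime 11 h 59 min = 719 min at €36.75/h.
Pay = (2400 × €24.50 + 719 × €36.75) ÷ 60 = €1420.39.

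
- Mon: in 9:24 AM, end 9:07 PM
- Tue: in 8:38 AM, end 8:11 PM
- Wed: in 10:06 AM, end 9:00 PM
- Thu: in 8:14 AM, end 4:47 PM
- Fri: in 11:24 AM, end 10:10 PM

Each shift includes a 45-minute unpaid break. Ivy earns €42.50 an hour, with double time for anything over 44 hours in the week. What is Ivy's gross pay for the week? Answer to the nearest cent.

€2357.33

Mon: 9:24 AM–9:07 PM = 11 h 43 min; less 45 min break → 10 h 58 min
Tue: 8:38 AM–8:11 PM = 11 h 33 min; less 45 min break → 10 h 48 min
Wed: 10:06 AM–9:00 PM = 10 h 54 min; less 45 min break → 10 h 9 min
Thu: 8:14 AM–4:47 PM = 8 h 33 min; less 45 min break → 7 h 48 min
Fri: 11:24 AM–10:10 PM = 10 h 46 min; less 45 min break → 10 h 1 min
Total worked: 49 h 44 min = 2984 min.
Regular 44 h 0 min = 2640 min at €42.50/h; overtime 5 h 44 min = 344 min at €85.00/h.
Pay = (2640 × €42.50 + 344 × €85.00) ÷ 60 = €2357.33.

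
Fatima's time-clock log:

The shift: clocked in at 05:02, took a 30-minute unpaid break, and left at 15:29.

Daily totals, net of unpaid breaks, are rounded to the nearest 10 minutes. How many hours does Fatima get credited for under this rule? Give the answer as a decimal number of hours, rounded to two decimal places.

The shift: 05:02–15:29 = 10 h 27 min − 30 min = 9 h 57 min → rounds to 10 h 0 min

10.00 hours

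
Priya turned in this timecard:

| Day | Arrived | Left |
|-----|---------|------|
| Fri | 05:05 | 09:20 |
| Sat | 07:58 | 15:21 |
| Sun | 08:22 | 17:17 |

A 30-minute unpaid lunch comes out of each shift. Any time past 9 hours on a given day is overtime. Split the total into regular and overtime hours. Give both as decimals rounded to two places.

Fri: 05:05–09:20 = 4 h 15 min; less 30 min break → 3 h 45 min
Sat: 07:58–15:21 = 7 h 23 min; less 30 min break → 6 h 53 min
Sun: 08:22–17:17 = 8 h 55 min; less 30 min break → 8 h 25 min
Fri reg 3 h 45 min / OT 0 h 0 min; Sat reg 6 h 53 min / OT 0 h 0 min; Sun reg 8 h 25 min / OT 0 h 0 min.
Totals: regular 19 h 3 min, overtime 0 h 0 min.

Regular 19.05 hours, overtime 0.00 hours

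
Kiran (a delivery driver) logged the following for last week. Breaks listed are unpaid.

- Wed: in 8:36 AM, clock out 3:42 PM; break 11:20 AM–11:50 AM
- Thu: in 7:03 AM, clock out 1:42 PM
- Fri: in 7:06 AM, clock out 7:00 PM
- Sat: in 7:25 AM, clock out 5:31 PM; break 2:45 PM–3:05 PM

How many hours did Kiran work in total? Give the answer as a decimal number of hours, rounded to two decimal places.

34.92 hours

Wed: 8:36 AM–3:42 PM = 7 h 6 min; less 30 min break → 6 h 36 min
Thu: 7:03 AM–1:42 PM = 6 h 39 min
Fri: 7:06 AM–7:00 PM = 11 h 54 min
Sat: 7:25 AM–5:31 PM = 10 h 6 min; less 20 min break → 9 h 46 min
Total: 6 h 36 min + 6 h 39 min + 11 h 54 min + 9 h 46 min = 34 h 55 min.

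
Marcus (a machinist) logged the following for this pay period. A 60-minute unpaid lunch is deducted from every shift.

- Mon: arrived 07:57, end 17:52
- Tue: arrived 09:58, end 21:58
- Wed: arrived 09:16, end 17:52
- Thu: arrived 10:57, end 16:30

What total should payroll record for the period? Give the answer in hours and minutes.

32 h 4 min

Mon: 07:57–17:52 = 9 h 55 min; less 60 min break → 8 h 55 min
Tue: 09:58–21:58 = 12 h 0 min; less 60 min break → 11 h 0 min
Wed: 09:16–17:52 = 8 h 36 min; less 60 min break → 7 h 36 min
Thu: 10:57–16:30 = 5 h 33 min; less 60 min break → 4 h 33 min
Total: 8 h 55 min + 11 h 0 min + 7 h 36 min + 4 h 33 min = 32 h 4 min.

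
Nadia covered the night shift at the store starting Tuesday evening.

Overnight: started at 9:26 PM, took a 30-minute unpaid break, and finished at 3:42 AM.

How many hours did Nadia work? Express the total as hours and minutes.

5 h 46 min

Overnight: 9:26 PM → midnight = 2 h 34 min; midnight → 3:42 AM = 3 h 42 min; span 6 h 16 min; less 30 min break → 5 h 46 min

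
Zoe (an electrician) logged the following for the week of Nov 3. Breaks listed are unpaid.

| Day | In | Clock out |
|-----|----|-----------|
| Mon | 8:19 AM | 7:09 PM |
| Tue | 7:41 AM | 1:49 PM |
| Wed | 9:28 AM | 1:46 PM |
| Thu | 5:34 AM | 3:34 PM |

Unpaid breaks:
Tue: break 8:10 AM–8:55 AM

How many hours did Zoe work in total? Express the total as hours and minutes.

Mon: 8:19 AM–7:09 PM = 10 h 50 min
Tue: 7:41 AM–1:49 PM = 6 h 8 min; less 45 min break → 5 h 23 min
Wed: 9:28 AM–1:46 PM = 4 h 18 min
Thu: 5:34 AM–3:34 PM = 10 h 0 min
Total: 10 h 50 min + 5 h 23 min + 4 h 18 min + 10 h 0 min = 30 h 31 min.

30 h 31 min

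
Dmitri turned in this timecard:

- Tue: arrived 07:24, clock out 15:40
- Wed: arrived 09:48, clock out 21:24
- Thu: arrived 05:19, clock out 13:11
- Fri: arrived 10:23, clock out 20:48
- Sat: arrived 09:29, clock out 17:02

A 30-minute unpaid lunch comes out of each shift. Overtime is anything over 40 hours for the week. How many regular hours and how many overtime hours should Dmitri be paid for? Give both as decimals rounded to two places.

Tue: 07:24–15:40 = 8 h 16 min; less 30 min break → 7 h 46 min
Wed: 09:48–21:24 = 11 h 36 min; less 30 min break → 11 h 6 min
Thu: 05:19–13:11 = 7 h 52 min; less 30 min break → 7 h 22 min
Fri: 10:23–20:48 = 10 h 25 min; less 30 min break → 9 h 55 min
Sat: 09:29–17:02 = 7 h 33 min; less 30 min break → 7 h 3 min
Total worked: 43 h 12 min = 43.20 h.
Threshold 40 h → overtime 3 h 12 min, regular 40 h 0 min.

Regular 40.00 hours, overtime 3.20 hours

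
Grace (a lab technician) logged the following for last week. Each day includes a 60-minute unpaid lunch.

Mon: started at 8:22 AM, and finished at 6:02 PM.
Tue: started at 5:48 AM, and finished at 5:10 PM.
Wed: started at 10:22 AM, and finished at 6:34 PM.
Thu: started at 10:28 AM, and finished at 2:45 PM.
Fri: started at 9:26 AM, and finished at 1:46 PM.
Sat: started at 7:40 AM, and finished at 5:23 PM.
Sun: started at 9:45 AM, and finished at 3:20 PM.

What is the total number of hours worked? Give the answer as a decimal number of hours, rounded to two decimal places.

46.15 hours

Mon: 8:22 AM–6:02 PM = 9 h 40 min; less 60 min break → 8 h 40 min
Tue: 5:48 AM–5:10 PM = 11 h 22 min; less 60 min break → 10 h 22 min
Wed: 10:22 AM–6:34 PM = 8 h 12 min; less 60 min break → 7 h 12 min
Thu: 10:28 AM–2:45 PM = 4 h 17 min; less 60 min break → 3 h 17 min
Fri: 9:26 AM–1:46 PM = 4 h 20 min; less 60 min break → 3 h 20 min
Sat: 7:40 AM–5:23 PM = 9 h 43 min; less 60 min break → 8 h 43 min
Sun: 9:45 AM–3:20 PM = 5 h 35 min; less 60 min break → 4 h 35 min
Total: 8 h 40 min + 10 h 22 min + 7 h 12 min + 3 h 17 min + 3 h 20 min + 8 h 43 min + 4 h 35 min = 46 h 9 min.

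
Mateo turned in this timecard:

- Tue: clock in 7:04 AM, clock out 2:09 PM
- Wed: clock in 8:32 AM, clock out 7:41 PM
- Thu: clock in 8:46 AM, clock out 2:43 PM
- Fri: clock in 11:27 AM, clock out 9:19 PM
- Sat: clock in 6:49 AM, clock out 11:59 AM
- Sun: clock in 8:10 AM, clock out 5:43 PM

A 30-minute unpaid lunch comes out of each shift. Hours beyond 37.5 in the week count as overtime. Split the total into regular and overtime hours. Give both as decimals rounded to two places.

Regular 37.50 hours, overtime 8.27 hours

Tue: 7:04 AM–2:09 PM = 7 h 5 min; less 30 min break → 6 h 35 min
Wed: 8:32 AM–7:41 PM = 11 h 9 min; less 30 min break → 10 h 39 min
Thu: 8:46 AM–2:43 PM = 5 h 57 min; less 30 min break → 5 h 27 min
Fri: 11:27 AM–9:19 PM = 9 h 52 min; less 30 min break → 9 h 22 min
Sat: 6:49 AM–11:59 AM = 5 h 10 min; less 30 min break → 4 h 40 min
Sun: 8:10 AM–5:43 PM = 9 h 33 min; less 30 min break → 9 h 3 min
Total worked: 45 h 46 min = 45.77 h.
Threshold 37.5 h → overtime 8 h 16 min, regular 37 h 30 min.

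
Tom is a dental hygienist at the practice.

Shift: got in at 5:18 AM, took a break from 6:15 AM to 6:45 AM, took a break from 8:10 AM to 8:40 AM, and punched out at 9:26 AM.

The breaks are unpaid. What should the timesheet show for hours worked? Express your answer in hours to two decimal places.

3.13 hours

Shift: 5:18 AM–9:26 AM = 4 h 8 min; less 60 min break → 3 h 8 min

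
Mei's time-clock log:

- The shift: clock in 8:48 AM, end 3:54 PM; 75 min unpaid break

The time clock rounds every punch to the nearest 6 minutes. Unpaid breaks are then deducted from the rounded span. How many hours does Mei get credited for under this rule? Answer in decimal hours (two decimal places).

5.85 hours

The shift: in 8:48 AM→8:48 AM, out 3:54 PM→3:54 PM; 7 h 6 min − 75 min = 5 h 51 min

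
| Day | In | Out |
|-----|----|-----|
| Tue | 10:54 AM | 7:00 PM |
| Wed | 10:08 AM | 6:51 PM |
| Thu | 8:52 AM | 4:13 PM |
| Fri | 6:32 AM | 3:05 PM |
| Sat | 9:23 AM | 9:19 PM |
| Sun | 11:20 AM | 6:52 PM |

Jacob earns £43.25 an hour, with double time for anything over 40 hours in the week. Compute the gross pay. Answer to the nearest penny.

£2783.86

Tue: 10:54 AM–7:00 PM = 8 h 6 min
Wed: 10:08 AM–6:51 PM = 8 h 43 min
Thu: 8:52 AM–4:13 PM = 7 h 21 min
Fri: 6:32 AM–3:05 PM = 8 h 33 min
Sat: 9:23 AM–9:19 PM = 11 h 56 min
Sun: 11:20 AM–6:52 PM = 7 h 32 min
Total worked: 52 h 11 min = 3131 min.
Regular 40 h 0 min = 2400 min at £43.25/h; overtime 12 h 11 min = 731 min at £86.50/h.
Pay = (2400 × £43.25 + 731 × £86.50) ÷ 60 = £2783.86.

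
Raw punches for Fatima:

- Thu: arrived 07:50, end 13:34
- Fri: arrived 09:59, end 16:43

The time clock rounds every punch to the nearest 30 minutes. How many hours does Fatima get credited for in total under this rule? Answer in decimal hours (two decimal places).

Thu: in 07:50→08:00, out 13:34→13:30; 5 h 30 min
Fri: in 09:59→10:00, out 16:43→16:30; 6 h 30 min
Total credited: 12 h 0 min.

12.00 hours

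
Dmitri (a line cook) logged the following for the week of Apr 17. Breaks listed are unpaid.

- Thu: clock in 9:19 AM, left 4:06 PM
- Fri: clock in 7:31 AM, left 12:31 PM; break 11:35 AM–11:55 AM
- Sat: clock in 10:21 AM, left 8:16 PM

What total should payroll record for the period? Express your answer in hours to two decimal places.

21.37 hours

Thu: 9:19 AM–4:06 PM = 6 h 47 min
Fri: 7:31 AM–12:31 PM = 5 h 0 min; less 20 min break → 4 h 40 min
Sat: 10:21 AM–8:16 PM = 9 h 55 min
Total: 6 h 47 min + 4 h 40 min + 9 h 55 min = 21 h 22 min.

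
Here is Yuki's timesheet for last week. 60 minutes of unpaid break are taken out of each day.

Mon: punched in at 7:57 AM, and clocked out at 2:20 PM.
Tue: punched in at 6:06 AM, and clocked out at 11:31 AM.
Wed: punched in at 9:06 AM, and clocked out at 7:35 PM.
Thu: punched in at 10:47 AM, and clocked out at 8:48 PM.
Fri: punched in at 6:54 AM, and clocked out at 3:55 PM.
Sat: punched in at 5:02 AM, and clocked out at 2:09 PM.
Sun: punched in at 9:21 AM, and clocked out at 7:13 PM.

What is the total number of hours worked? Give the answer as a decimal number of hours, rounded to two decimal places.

Mon: 7:57 AM–2:20 PM = 6 h 23 min; less 60 min break → 5 h 23 min
Tue: 6:06 AM–11:31 AM = 5 h 25 min; less 60 min break → 4 h 25 min
Wed: 9:06 AM–7:35 PM = 10 h 29 min; less 60 min break → 9 h 29 min
Thu: 10:47 AM–8:48 PM = 10 h 1 min; less 60 min break → 9 h 1 min
Fri: 6:54 AM–3:55 PM = 9 h 1 min; less 60 min break → 8 h 1 min
Sat: 5:02 AM–2:09 PM = 9 h 7 min; less 60 min break → 8 h 7 min
Sun: 9:21 AM–7:13 PM = 9 h 52 min; less 60 min break → 8 h 52 min
Total: 5 h 23 min + 4 h 25 min + 9 h 29 min + 9 h 1 min + 8 h 1 min + 8 h 7 min + 8 h 52 min = 53 h 18 min.

53.30 hours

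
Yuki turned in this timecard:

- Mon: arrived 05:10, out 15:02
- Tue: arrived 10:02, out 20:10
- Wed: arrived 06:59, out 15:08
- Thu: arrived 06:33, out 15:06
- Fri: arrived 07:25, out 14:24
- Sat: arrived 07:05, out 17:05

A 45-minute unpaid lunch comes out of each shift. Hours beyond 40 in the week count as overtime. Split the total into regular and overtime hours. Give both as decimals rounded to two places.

Mon: 05:10–15:02 = 9 h 52 min; less 45 min break → 9 h 7 min
Tue: 10:02–20:10 = 10 h 8 min; less 45 min break → 9 h 23 min
Wed: 06:59–15:08 = 8 h 9 min; less 45 min break → 7 h 24 min
Thu: 06:33–15:06 = 8 h 33 min; less 45 min break → 7 h 48 min
Fri: 07:25–14:24 = 6 h 59 min; less 45 min break → 6 h 14 min
Sat: 07:05–17:05 = 10 h 0 min; less 45 min break → 9 h 15 min
Total worked: 49 h 11 min = 49.18 h.
Threshold 40 h → overtime 9 h 11 min, regular 40 h 0 min.

Regular 40.00 hours, overtime 9.18 hours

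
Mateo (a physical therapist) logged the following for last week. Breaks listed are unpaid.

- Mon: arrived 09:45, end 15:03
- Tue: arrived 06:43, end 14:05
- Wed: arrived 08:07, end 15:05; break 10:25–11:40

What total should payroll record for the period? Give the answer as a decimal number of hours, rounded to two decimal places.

18.38 hours

Mon: 09:45–15:03 = 5 h 18 min
Tue: 06:43–14:05 = 7 h 22 min
Wed: 08:07–15:05 = 6 h 58 min; less 75 min break → 5 h 43 min
Total: 5 h 18 min + 7 h 22 min + 5 h 43 min = 18 h 23 min.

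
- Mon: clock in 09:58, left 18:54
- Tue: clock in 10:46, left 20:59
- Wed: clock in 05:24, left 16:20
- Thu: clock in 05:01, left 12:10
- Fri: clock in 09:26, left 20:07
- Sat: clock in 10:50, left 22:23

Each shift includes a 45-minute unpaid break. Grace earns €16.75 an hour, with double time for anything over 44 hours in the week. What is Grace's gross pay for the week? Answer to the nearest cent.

€1104.38

Mon: 09:58–18:54 = 8 h 56 min; less 45 min break → 8 h 11 min
Tue: 10:46–20:59 = 10 h 13 min; less 45 min break → 9 h 28 min
Wed: 05:24–16:20 = 10 h 56 min; less 45 min break → 10 h 11 min
Thu: 05:01–12:10 = 7 h 9 min; less 45 min break → 6 h 24 min
Fri: 09:26–20:07 = 10 h 41 min; less 45 min break → 9 h 56 min
Sat: 10:50–22:23 = 11 h 33 min; less 45 min break → 10 h 48 min
Total worked: 54 h 58 min = 3298 min.
Regular 44 h 0 min = 2640 min at €16.75/h; overtime 10 h 58 min = 658 min at €33.50/h.
Pay = (2640 × €16.75 + 658 × €33.50) ÷ 60 = €1104.38.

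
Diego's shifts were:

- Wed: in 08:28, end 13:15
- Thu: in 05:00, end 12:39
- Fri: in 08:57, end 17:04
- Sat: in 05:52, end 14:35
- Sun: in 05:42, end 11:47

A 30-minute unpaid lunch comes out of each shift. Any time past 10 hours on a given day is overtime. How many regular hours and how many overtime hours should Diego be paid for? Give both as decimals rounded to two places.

Wed: 08:28–13:15 = 4 h 47 min; less 30 min break → 4 h 17 min
Thu: 05:00–12:39 = 7 h 39 min; less 30 min break → 7 h 9 min
Fri: 08:57–17:04 = 8 h 7 min; less 30 min break → 7 h 37 min
Sat: 05:52–14:35 = 8 h 43 min; less 30 min break → 8 h 13 min
Sun: 05:42–11:47 = 6 h 5 min; less 30 min break → 5 h 35 min
Wed reg 4 h 17 min / OT 0 h 0 min; Thu reg 7 h 9 min / OT 0 h 0 min; Fri reg 7 h 37 min / OT 0 h 0 min; Sat reg 8 h 13 min / OT 0 h 0 min; Sun reg 5 h 35 min / OT 0 h 0 min.
Totals: regular 32 h 51 min, overtime 0 h 0 min.

Regular 32.85 hours, overtime 0.00 hours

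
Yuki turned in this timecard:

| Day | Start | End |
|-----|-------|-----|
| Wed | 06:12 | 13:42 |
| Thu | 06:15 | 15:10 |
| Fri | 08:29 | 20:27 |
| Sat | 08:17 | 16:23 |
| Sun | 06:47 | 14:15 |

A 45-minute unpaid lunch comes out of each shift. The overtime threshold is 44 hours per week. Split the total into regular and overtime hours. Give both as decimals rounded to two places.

Wed: 06:12–13:42 = 7 h 30 min; less 45 min break → 6 h 45 min
Thu: 06:15–15:10 = 8 h 55 min; less 45 min break → 8 h 10 min
Fri: 08:29–20:27 = 11 h 58 min; less 45 min break → 11 h 13 min
Sat: 08:17–16:23 = 8 h 6 min; less 45 min break → 7 h 21 min
Sun: 06:47–14:15 = 7 h 28 min; less 45 min break → 6 h 43 min
Total worked: 40 h 12 min = 40.20 h.
Threshold 44 h → overtime 0 h 0 min, regular 40 h 12 min.

Regular 40.20 hours, overtime 0.00 hours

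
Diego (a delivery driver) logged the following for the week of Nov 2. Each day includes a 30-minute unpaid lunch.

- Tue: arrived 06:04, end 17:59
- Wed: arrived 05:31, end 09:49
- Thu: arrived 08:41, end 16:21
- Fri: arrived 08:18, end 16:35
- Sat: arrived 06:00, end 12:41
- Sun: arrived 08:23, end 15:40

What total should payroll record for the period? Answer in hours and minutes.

43 h 8 min

Tue: 06:04–17:59 = 11 h 55 min; less 30 min break → 11 h 25 min
Wed: 05:31–09:49 = 4 h 18 min; less 30 min break → 3 h 48 min
Thu: 08:41–16:21 = 7 h 40 min; less 30 min break → 7 h 10 min
Fri: 08:18–16:35 = 8 h 17 min; less 30 min break → 7 h 47 min
Sat: 06:00–12:41 = 6 h 41 min; less 30 min break → 6 h 11 min
Sun: 08:23–15:40 = 7 h 17 min; less 30 min break → 6 h 47 min
Total: 11 h 25 min + 3 h 48 min + 7 h 10 min + 7 h 47 min + 6 h 11 min + 6 h 47 min = 43 h 8 min.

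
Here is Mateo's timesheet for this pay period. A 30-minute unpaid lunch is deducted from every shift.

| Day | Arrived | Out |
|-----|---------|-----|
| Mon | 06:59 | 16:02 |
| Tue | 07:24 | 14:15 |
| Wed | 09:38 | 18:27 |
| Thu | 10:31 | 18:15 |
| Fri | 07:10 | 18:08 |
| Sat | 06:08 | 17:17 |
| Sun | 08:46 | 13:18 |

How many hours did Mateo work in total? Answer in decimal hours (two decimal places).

55.60 hours

Mon: 06:59–16:02 = 9 h 3 min; less 30 min break → 8 h 33 min
Tue: 07:24–14:15 = 6 h 51 min; less 30 min break → 6 h 21 min
Wed: 09:38–18:27 = 8 h 49 min; less 30 min break → 8 h 19 min
Thu: 10:31–18:15 = 7 h 44 min; less 30 min break → 7 h 14 min
Fri: 07:10–18:08 = 10 h 58 min; less 30 min break → 10 h 28 min
Sat: 06:08–17:17 = 11 h 9 min; less 30 min break → 10 h 39 min
Sun: 08:46–13:18 = 4 h 32 min; less 30 min break → 4 h 2 min
Total: 8 h 33 min + 6 h 21 min + 8 h 19 min + 7 h 14 min + 10 h 28 min + 10 h 39 min + 4 h 2 min = 55 h 36 min.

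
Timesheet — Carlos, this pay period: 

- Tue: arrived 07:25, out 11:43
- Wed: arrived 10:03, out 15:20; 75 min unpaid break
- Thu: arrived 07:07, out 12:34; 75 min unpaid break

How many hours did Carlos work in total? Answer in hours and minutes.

12 h 32 min

Tue: 07:25–11:43 = 4 h 18 min
Wed: 10:03–15:20 = 5 h 17 min; less 75 min break → 4 h 2 min
Thu: 07:07–12:34 = 5 h 27 min; less 75 min break → 4 h 12 min
Total: 4 h 18 min + 4 h 2 min + 4 h 12 min = 12 h 32 min.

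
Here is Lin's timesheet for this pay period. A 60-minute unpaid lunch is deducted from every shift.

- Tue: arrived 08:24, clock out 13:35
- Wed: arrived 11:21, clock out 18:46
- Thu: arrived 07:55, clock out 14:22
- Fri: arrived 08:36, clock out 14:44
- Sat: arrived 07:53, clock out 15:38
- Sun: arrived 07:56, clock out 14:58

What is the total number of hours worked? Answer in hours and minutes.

Tue: 08:24–13:35 = 5 h 11 min; less 60 min break → 4 h 11 min
Wed: 11:21–18:46 = 7 h 25 min; less 60 min break → 6 h 25 min
Thu: 07:55–14:22 = 6 h 27 min; less 60 min break → 5 h 27 min
Fri: 08:36–14:44 = 6 h 8 min; less 60 min break → 5 h 8 min
Sat: 07:53–15:38 = 7 h 45 min; less 60 min break → 6 h 45 min
Sun: 07:56–14:58 = 7 h 2 min; less 60 min break → 6 h 2 min
Total: 4 h 11 min + 6 h 25 min + 5 h 27 min + 5 h 8 min + 6 h 45 min + 6 h 2 min = 33 h 58 min.

33 h 58 min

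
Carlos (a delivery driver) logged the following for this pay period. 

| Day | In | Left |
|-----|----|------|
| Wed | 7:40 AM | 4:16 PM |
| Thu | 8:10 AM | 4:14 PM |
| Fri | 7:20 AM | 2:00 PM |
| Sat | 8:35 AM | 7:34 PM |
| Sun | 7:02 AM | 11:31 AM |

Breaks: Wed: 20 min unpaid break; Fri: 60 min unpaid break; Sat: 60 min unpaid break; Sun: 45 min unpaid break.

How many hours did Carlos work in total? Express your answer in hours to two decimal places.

Wed: 7:40 AM–4:16 PM = 8 h 36 min; less 20 min break → 8 h 16 min
Thu: 8:10 AM–4:14 PM = 8 h 4 min
Fri: 7:20 AM–2:00 PM = 6 h 40 min; less 60 min break → 5 h 40 min
Sat: 8:35 AM–7:34 PM = 10 h 59 min; less 60 min break → 9 h 59 min
Sun: 7:02 AM–11:31 AM = 4 h 29 min; less 45 min break → 3 h 44 min
Total: 8 h 16 min + 8 h 4 min + 5 h 40 min + 9 h 59 min + 3 h 44 min = 35 h 43 min.

35.72 hours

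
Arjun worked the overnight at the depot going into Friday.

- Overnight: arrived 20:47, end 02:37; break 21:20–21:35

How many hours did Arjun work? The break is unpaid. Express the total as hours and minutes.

5 h 35 min

Overnight: 20:47 → midnight = 3 h 13 min; midnight → 02:37 = 2 h 37 min; span 5 h 50 min; less 15 min break → 5 h 35 min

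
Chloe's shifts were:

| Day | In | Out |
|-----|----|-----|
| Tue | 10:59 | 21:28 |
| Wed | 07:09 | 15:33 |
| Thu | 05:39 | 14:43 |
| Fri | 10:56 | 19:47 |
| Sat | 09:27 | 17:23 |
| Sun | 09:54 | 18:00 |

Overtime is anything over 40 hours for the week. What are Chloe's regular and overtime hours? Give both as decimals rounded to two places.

Regular 40.00 hours, overtime 12.83 hours

Tue: 10:59–21:28 = 10 h 29 min
Wed: 07:09–15:33 = 8 h 24 min
Thu: 05:39–14:43 = 9 h 4 min
Fri: 10:56–19:47 = 8 h 51 min
Sat: 09:27–17:23 = 7 h 56 min
Sun: 09:54–18:00 = 8 h 6 min
Total worked: 52 h 50 min = 52.83 h.
Threshold 40 h → overtime 12 h 50 min, regular 40 h 0 min.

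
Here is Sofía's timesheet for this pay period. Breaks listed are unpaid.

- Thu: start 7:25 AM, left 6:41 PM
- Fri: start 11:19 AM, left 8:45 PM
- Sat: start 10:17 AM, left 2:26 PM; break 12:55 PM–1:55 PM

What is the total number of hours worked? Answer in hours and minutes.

Thu: 7:25 AM–6:41 PM = 11 h 16 min
Fri: 11:19 AM–8:45 PM = 9 h 26 min
Sat: 10:17 AM–2:26 PM = 4 h 9 min; less 60 min break → 3 h 9 min
Total: 11 h 16 min + 9 h 26 min + 3 h 9 min = 23 h 51 min.

23 h 51 min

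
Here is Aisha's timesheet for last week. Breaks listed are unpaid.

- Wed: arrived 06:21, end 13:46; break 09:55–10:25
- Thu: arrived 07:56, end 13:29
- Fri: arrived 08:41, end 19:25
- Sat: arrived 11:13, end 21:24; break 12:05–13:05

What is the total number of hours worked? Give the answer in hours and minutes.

32 h 23 min

Wed: 06:21–13:46 = 7 h 25 min; less 30 min break → 6 h 55 min
Thu: 07:56–13:29 = 5 h 33 min
Fri: 08:41–19:25 = 10 h 44 min
Sat: 11:13–21:24 = 10 h 11 min; less 60 min break → 9 h 11 min
Total: 6 h 55 min + 5 h 33 min + 10 h 44 min + 9 h 11 min = 32 h 23 min.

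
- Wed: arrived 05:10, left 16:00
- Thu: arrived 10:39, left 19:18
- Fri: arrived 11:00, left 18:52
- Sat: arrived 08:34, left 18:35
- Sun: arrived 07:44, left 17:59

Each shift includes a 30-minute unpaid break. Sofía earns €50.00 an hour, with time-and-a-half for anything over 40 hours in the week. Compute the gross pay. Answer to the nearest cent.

Wed: 05:10–16:00 = 10 h 50 min; less 30 min break → 10 h 20 min
Thu: 10:39–19:18 = 8 h 39 min; less 30 min break → 8 h 9 min
Fri: 11:00–18:52 = 7 h 52 min; less 30 min break → 7 h 22 min
Sat: 08:34–18:35 = 10 h 1 min; less 30 min break → 9 h 31 min
Sun: 07:44–17:59 = 10 h 15 min; less 30 min break → 9 h 45 min
Total worked: 45 h 7 min = 2707 min.
Regular 40 h 0 min = 2400 min at €50.00/h; overtime 5 h 7 min = 307 min at €75.00/h.
Pay = (2400 × €50.00 + 307 × €75.00) ÷ 60 = €2383.75.

€2383.75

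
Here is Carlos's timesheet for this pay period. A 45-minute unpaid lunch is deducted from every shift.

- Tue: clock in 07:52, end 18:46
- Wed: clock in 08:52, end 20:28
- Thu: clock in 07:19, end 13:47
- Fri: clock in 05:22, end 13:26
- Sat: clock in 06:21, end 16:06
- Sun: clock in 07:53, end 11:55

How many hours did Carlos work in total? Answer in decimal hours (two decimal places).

Tue: 07:52–18:46 = 10 h 54 min; less 45 min break → 10 h 9 min
Wed: 08:52–20:28 = 11 h 36 min; less 45 min break → 10 h 51 min
Thu: 07:19–13:47 = 6 h 28 min; less 45 min break → 5 h 43 min
Fri: 05:22–13:26 = 8 h 4 min; less 45 min break → 7 h 19 min
Sat: 06:21–16:06 = 9 h 45 min; less 45 min break → 9 h 0 min
Sun: 07:53–11:55 = 4 h 2 min; less 45 min break → 3 h 17 min
Total: 10 h 9 min + 10 h 51 min + 5 h 43 min + 7 h 19 min + 9 h 0 min + 3 h 17 min = 46 h 19 min.

46.32 hours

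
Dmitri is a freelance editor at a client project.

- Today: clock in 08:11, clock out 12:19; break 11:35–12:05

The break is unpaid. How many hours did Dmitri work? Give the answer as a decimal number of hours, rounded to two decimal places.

3.63 hours

Today: 08:11–12:19 = 4 h 8 min; less 30 min break → 3 h 38 min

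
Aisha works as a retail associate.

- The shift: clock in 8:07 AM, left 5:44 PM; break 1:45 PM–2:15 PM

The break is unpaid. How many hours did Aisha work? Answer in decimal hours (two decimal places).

9.12 hours

The shift: 8:07 AM–5:44 PM = 9 h 37 min; less 30 min break → 9 h 7 min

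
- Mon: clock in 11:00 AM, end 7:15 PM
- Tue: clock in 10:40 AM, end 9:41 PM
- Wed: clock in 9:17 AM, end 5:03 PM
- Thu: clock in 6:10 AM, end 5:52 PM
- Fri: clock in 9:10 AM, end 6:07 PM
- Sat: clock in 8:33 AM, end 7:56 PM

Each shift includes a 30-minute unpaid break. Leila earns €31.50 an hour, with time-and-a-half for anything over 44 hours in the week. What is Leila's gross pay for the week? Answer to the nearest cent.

Mon: 11:00 AM–7:15 PM = 8 h 15 min; less 30 min break → 7 h 45 min
Tue: 10:40 AM–9:41 PM = 11 h 1 min; less 30 min break → 10 h 31 min
Wed: 9:17 AM–5:03 PM = 7 h 46 min; less 30 min break → 7 h 16 min
Thu: 6:10 AM–5:52 PM = 11 h 42 min; less 30 min break → 11 h 12 min
Fri: 9:10 AM–6:07 PM = 8 h 57 min; less 30 min break → 8 h 27 min
Sat: 8:33 AM–7:56 PM = 11 h 23 min; less 30 min break → 10 h 53 min
Total worked: 56 h 4 min = 3364 min.
Regular 44 h 0 min = 2640 min at €31.50/h; overtime 12 h 4 min = 724 min at €47.25/h.
Pay = (2640 × €31.50 + 724 × €47.25) ÷ 60 = €1956.15.

€1956.15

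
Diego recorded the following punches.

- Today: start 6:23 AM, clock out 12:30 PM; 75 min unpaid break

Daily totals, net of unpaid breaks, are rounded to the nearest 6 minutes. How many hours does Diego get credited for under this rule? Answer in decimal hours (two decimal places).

Today: 6:23 AM–12:30 PM = 6 h 7 min − 75 min = 4 h 52 min → rounds to 4 h 54 min

4.90 hours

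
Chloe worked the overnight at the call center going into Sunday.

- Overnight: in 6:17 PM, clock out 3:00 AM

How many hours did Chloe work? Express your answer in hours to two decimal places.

Overnight: 6:17 PM → midnight = 5 h 43 min; midnight → 3:00 AM = 3 h 0 min; span 8 h 43 min

8.72 hours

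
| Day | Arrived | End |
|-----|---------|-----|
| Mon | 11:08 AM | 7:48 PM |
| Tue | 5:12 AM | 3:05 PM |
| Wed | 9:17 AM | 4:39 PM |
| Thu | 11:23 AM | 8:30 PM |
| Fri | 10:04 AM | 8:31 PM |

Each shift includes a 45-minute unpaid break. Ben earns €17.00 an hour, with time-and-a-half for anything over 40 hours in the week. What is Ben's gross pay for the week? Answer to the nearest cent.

€724.20

Mon: 11:08 AM–7:48 PM = 8 h 40 min; less 45 min break → 7 h 55 min
Tue: 5:12 AM–3:05 PM = 9 h 53 min; less 45 min break → 9 h 8 min
Wed: 9:17 AM–4:39 PM = 7 h 22 min; less 45 min break → 6 h 37 min
Thu: 11:23 AM–8:30 PM = 9 h 7 min; less 45 min break → 8 h 22 min
Fri: 10:04 AM–8:31 PM = 10 h 27 min; less 45 min break → 9 h 42 min
Total worked: 41 h 44 min = 2504 min.
Regular 40 h 0 min = 2400 min at €17.00/h; overtime 1 h 44 min = 104 min at €25.50/h.
Pay = (2400 × €17.00 + 104 × €25.50) ÷ 60 = €724.20.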